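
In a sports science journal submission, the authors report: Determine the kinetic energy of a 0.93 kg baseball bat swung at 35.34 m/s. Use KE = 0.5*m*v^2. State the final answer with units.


KE = 0.5 * m * v^2
KE = 0.5 * 0.93 * 35.34^2
KE = 0.5 * 0.93 * 1248.9156 = 580.7458 J

580.7458 J


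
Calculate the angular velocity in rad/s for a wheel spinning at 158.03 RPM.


omega = RPM * 2 * pi / 60
omega = 158.03 * 2 * 3.14159 / 60
omega = 992.9318 / 60 = 16.5489 rad/s

16.5489 rad/s


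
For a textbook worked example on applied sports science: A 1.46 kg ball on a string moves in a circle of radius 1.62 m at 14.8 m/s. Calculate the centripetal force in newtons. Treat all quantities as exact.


Fc = m * v^2 / r
v^2 = 14.8^2 = 219.04
Fc = 1.46 * 219.04 / 1.62
Fc = 319.7984 / 1.62 = 197.4064 N

197.4064 N


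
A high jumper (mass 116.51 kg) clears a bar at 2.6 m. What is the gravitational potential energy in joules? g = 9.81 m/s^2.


PE = m * g * h
PE = 116.51 * 9.81 * 2.6
PE = 1142.9631 * 2.6 = 2971.7041 J

2971.7041 J


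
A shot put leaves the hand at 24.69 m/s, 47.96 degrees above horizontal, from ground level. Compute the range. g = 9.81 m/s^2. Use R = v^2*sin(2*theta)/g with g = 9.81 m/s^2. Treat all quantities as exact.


R = v^2 * sin(2*theta) / g
Convert angle to radians: theta = 47.96 deg = 0.8371 rad
sin(2*theta) = sin(1.6741) = 0.9947
R = 24.69^2 * 0.9947 / 9.81
R = 609.5961 * 0.9947 / 9.81 = 61.8089 m

61.8089 m


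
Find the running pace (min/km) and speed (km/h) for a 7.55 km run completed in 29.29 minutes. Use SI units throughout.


Pace = time / distance = 29.29 min / 7.55 km = 3.8795 min/km
Speed = distance / time_in_hours = 7.55 / 0.4882 hr
Speed = 15.466 km/h

3.8795 min/km, 15.466 km/h


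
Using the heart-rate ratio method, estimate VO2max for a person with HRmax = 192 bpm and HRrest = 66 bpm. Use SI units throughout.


VO2max = 15.3 * HRmax / HRrest
VO2max = 15.3 * 192 / 66
VO2max = 2937.6 / 66 = 44.5091 mL/kg/min

44.5091 mL/kg/min


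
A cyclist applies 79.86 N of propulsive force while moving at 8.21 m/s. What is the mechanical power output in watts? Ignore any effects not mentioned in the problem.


P = F * v
P = 79.86 * 8.21
P = 655.6506 W

655.6506 W


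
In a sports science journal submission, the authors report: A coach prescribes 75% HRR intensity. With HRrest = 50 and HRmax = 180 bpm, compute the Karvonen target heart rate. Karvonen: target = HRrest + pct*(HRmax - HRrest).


Target = HRrest + pct*(HRmax - HRrest)
Heart rate reserve = HRmax - HRrest = 180 - 50 = 130 bpm
Fraction = 75% = 0.75
Target = 50 + 0.75 * 130
Target = 50 + 97.5 = 147.5 bpm

147.5 bpm


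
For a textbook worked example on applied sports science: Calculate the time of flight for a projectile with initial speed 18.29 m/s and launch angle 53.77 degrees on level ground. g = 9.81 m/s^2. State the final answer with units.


T = 2*v*sin(theta)/g
sin(theta) = sin(53.77 deg) = 0.8067
T = 2*18.29*0.8067 / 9.81
T = 29.5073 / 9.81 = 3.0079 s

3.0079 s


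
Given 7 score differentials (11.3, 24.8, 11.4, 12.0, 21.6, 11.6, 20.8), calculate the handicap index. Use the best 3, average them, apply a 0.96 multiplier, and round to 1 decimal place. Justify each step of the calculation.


All differentials: 11.3, 24.8, 11.4, 12.0, 21.6, 11.6, 20.8
Sorted: 11.3, 11.4, 11.6, 12.0, 20.8, 21.6, 24.8
Best 3: 11.3, 11.4, 11.6
Average of best = 34.3 / 3 = 11.4333
Raw index = 11.4333 * 0.96 = 10.976
Handicap index = round(10.976, 1) = 11.0

11.0


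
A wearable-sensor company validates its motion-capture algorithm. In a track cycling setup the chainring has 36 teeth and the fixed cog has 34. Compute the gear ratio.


GR = front_teeth / rear_teeth
GR = 36 / 34
GR = 1.0588

1.0588


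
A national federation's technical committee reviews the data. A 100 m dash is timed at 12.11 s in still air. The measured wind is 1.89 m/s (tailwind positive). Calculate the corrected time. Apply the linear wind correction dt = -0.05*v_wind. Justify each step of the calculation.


dt = -0.05 * v_wind = -0.05 * 1.89 = -0.0945 s
t_corrected = t_still + dt = 12.11 + (-0.0945)
t_corrected = 12.0155 s

12.0155 s


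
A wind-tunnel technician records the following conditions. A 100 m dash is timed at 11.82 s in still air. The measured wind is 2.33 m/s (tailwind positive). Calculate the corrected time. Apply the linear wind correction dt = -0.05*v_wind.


dt = -0.05 * v_wind = -0.05 * 2.33 = -0.1165 s
t_corrected = t_still + dt = 11.82 + (-0.1165)
t_corrected = 11.7035 s

11.7035 s


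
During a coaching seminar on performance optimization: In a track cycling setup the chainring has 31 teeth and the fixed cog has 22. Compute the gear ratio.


GR = front_teeth / rear_teeth
GR = 31 / 22
GR = 1.4091

1.4091


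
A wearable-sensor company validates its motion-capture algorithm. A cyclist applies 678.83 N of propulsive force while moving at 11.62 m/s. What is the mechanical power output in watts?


P = F * v
P = 678.83 * 11.62
P = 7888.0046 W

7888.0046 W


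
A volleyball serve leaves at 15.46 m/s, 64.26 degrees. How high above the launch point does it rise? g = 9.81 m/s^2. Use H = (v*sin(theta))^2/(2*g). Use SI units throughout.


H = (v*sin(theta))^2 / (2*g)
vy = v*sin(theta) = 15.46 * sin(64.26 deg) = 13.926 m/s
H = vy^2 / (2*g) = 193.9326 / (2*9.81)
H = 193.9326 / 19.62 = 9.8844 m

9.8844 m


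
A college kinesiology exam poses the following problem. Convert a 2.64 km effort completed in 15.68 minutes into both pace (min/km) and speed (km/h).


Pace = time / distance = 15.68 min / 2.64 km = 5.9394 min/km
Speed = distance / time_in_hours = 2.64 / 0.2613 hr
Speed = 10.102 km/h

5.9394 min/km, 10.102 km/h


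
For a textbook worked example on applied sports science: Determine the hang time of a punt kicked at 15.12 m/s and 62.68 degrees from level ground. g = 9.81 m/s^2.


T = 2*v*sin(theta)/g
sin(theta) = sin(62.68 deg) = 0.8885
T = 2*15.12*0.8885 / 9.81
T = 26.8669 / 9.81 = 2.7387 s

2.7387 s


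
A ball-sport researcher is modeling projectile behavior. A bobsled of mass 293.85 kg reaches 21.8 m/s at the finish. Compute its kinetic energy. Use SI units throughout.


KE = 0.5 * m * v^2
KE = 0.5 * 293.85 * 21.8^2
KE = 0.5 * 293.85 * 475.24 = 69824.637 J

69824.637 J


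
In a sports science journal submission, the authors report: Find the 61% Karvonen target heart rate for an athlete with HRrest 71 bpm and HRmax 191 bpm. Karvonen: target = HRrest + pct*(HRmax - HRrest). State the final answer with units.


Target = HRrest + pct*(HRmax - HRrest)
Heart rate reserve = HRmax - HRrest = 191 - 71 = 120 bpm
Fraction = 61% = 0.61
Target = 71 + 0.61 * 120
Target = 71 + 73.2 = 144.2 bpm

144.2 bpm


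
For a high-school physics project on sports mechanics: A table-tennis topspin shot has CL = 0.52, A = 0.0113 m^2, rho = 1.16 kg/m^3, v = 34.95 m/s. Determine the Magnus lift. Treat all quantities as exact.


FM = 0.5 * CL * rho * A * v^2
FM = 0.5 * 0.52 * 1.16 * 0.0113 * 34.95^2
v^2 = 1221.5025
FM = 0.5 * 0.52 * 1.16 * 0.0113 * 1221.5025 = 4.163 N

4.163 N


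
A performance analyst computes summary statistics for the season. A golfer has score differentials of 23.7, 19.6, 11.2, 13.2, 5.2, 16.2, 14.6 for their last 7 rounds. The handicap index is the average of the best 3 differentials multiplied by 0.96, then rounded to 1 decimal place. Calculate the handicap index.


All differentials: 23.7, 19.6, 11.2, 13.2, 5.2, 16.2, 14.6
Sorted: 5.2, 11.2, 13.2, 14.6, 16.2, 19.6, 23.7
Best 3: 5.2, 11.2, 13.2
Average of best = 29.6 / 3 = 9.8667
Raw index = 9.8667 * 0.96 = 9.472
Handicap index = round(9.472, 1) = 9.5

9.5


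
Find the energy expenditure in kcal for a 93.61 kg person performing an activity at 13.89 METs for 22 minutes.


kcal = MET * mass * time_hr
Convert time: 22 min = 0.3667 hr
kcal = 13.89 * 93.61 * 0.3667
kcal = 476.7557 kcal

476.7557 kcal


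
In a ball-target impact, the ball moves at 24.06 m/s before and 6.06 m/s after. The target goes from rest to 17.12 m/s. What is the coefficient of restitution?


e = (v2_after - v1_after) / (v1_before - v2_before)
Numerator = 17.12 - 6.06 = 11.06
Denominator = 24.06 - 0 = 24.06
e = 11.06 / 24.06 = 0.4597

0.4597


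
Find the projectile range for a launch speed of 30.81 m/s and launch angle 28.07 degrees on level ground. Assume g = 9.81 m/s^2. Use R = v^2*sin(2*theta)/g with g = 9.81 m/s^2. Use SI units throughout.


R = v^2 * sin(2*theta) / g
Convert angle to radians: theta = 28.07 deg = 0.4899 rad
sin(2*theta) = sin(0.9798) = 0.8304
R = 30.81^2 * 0.8304 / 9.81
R = 949.2561 * 0.8304 / 9.81 = 80.3531 m

80.3531 m


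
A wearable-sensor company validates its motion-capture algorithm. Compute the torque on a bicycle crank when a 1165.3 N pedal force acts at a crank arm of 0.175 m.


tau = F * d
tau = 1165.3 * 0.175
tau = 203.9275 N*m

203.9275 N*m


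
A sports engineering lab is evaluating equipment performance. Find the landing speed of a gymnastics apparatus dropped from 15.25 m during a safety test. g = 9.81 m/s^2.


v = sqrt(2 * g * h)
v = sqrt(2 * 9.81 * 15.25)
v = sqrt(299.205) = 17.2975 m/s

17.2975 m/s


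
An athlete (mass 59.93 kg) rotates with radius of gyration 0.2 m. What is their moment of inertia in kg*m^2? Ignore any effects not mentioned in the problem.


I = m * k^2
I = 59.93 * 0.2^2
I = 59.93 * 0.04 = 2.3972 kg*m^2

2.3972 kg*m^2


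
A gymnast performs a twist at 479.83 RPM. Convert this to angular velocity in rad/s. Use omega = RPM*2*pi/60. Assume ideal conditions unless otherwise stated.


omega = RPM * 2 * pi / 60
omega = 479.83 * 2 * 3.14159 / 60
omega = 3014.8608 / 60 = 50.2477 rad/s

50.2477 rad/s


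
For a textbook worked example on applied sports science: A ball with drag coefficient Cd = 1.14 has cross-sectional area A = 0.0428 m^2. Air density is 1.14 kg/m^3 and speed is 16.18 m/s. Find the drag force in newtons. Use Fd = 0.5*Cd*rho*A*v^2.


Fd = 0.5 * Cd * rho * A * v^2
Fd = 0.5 * 1.14 * 1.14 * 0.0428 * 16.18^2
v^2 = 261.7924
Fd = 0.5 * 1.14 * 1.14 * 0.0428 * 261.7924 = 7.2808 N

7.2808 N


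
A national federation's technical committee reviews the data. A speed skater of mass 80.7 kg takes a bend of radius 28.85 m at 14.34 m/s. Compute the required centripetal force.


Fc = m * v^2 / r
v^2 = 14.34^2 = 205.6356
Fc = 80.7 * 205.6356 / 28.85
Fc = 16594.7929 / 28.85 = 575.2095 N

575.2095 N


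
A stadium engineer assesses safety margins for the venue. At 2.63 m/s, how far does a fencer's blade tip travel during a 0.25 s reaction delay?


d = v * t
d = 2.63 * 0.25
d = 0.6575 m

0.6575 m


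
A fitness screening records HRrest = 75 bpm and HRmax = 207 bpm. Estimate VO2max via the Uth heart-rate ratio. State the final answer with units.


VO2max = 15.3 * HRmax / HRrest
VO2max = 15.3 * 207 / 75
VO2max = 3167.1 / 75 = 42.228 mL/kg/min

42.228 mL/kg/min


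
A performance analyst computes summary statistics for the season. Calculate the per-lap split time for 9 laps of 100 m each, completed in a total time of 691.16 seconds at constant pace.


Split time = total_time / n_laps = 691.16 / 9
Split time = 76.7956 s per lap

76.7956 s


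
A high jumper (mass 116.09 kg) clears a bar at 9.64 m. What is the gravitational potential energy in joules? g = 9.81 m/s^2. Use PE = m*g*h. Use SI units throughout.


PE = m * g * h
PE = 116.09 * 9.81 * 9.64
PE = 1138.8429 * 9.64 = 10978.4456 J

10978.4456 J


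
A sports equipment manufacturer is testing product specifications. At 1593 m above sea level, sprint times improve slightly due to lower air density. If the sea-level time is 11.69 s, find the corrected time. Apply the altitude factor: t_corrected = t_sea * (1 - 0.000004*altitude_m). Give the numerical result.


Correction factor = 1 - 0.000004 * 1593 = 0.993628
t_corrected = t_sea * factor = 11.69 * 0.993628
t_corrected = 11.6155 s

11.6155 s


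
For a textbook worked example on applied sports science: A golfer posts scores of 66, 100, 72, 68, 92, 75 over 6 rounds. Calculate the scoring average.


Average = sum / n
Sum = 473
Average = 473 / 6 = 78.8333

78.8333


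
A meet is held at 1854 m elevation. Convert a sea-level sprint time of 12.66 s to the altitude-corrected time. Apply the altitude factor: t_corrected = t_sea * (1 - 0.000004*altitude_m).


Correction factor = 1 - 0.000004 * 1854 = 0.992584
t_corrected = t_sea * factor = 12.66 * 0.992584
t_corrected = 12.5661 s

12.5661 s


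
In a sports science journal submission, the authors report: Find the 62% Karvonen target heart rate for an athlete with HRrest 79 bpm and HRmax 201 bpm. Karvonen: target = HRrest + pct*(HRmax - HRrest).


Target = HRrest + pct*(HRmax - HRrest)
Heart rate reserve = HRmax - HRrest = 201 - 79 = 122 bpm
Fraction = 62% = 0.62
Target = 79 + 0.62 * 122
Target = 79 + 75.64 = 154.64 bpm

154.64 bpm


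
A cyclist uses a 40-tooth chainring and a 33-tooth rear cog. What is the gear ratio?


GR = front_teeth / rear_teeth
GR = 40 / 33
GR = 1.2121

1.2121


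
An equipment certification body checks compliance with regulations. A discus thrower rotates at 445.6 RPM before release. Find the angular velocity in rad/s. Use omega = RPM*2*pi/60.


omega = RPM * 2 * pi / 60
omega = 445.6 * 2 * 3.14159 / 60
omega = 2799.7874 / 60 = 46.6631 rad/s

46.6631 rad/s


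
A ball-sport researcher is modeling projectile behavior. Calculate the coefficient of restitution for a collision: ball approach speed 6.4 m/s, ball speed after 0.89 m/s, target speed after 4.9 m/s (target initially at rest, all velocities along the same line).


e = (v2_after - v1_after) / (v1_before - v2_before)
Numerator = 4.9 - 0.89 = 4.01
Denominator = 6.4 - 0 = 6.4
e = 4.01 / 6.4 = 0.6266

0.6266


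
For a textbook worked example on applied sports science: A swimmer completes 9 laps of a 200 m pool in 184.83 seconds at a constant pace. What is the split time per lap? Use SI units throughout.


Split time = total_time / n_laps = 184.83 / 9
Split time = 20.5367 s per lap

20.5367 s


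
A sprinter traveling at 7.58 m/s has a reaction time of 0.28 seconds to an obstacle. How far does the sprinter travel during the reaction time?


d = v * t
d = 7.58 * 0.28
d = 2.1224 m

2.1224 m


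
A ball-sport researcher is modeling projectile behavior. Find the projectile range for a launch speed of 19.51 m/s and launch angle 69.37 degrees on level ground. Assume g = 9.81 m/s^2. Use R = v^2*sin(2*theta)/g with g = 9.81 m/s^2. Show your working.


R = v^2 * sin(2*theta) / g
Convert angle to radians: theta = 69.37 deg = 1.2107 rad
sin(2*theta) = sin(2.4215) = 0.6595
R = 19.51^2 * 0.6595 / 9.81
R = 380.6401 * 0.6595 / 9.81 = 25.5885 m

25.5885 m


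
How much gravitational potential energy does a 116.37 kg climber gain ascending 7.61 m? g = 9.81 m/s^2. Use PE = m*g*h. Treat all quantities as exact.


PE = m * g * h
PE = 116.37 * 9.81 * 7.61
PE = 1141.5897 * 7.61 = 8687.4976 J

8687.4976 J


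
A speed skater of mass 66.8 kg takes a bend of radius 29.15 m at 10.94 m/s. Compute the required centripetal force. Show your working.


Fc = m * v^2 / r
v^2 = 10.94^2 = 119.6836
Fc = 66.8 * 119.6836 / 29.15
Fc = 7994.8645 / 29.15 = 274.2664 N

274.2664 N


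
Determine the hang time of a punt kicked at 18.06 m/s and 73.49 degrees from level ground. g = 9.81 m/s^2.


T = 2*v*sin(theta)/g
sin(theta) = sin(73.49 deg) = 0.9588
T = 2*18.06*0.9588 / 9.81
T = 34.6308 / 9.81 = 3.5302 s

3.5302 s


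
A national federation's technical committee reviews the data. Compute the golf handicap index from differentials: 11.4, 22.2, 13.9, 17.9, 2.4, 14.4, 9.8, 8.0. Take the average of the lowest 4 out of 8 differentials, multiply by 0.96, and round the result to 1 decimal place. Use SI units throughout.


All differentials: 11.4, 22.2, 13.9, 17.9, 2.4, 14.4, 9.8, 8.0
Sorted: 2.4, 8.0, 9.8, 11.4, 13.9, 14.4, 17.9, 22.2
Best 4: 2.4, 8.0, 9.8, 11.4
Average of best = 31.6 / 4 = 7.9
Raw index = 7.9 * 0.96 = 7.584
Handicap index = round(7.584, 1) = 7.6

7.6


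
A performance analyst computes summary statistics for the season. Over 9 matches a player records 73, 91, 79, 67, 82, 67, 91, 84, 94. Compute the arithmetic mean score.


Average = sum / n
Sum = 728
Average = 728 / 9 = 80.8889

80.8889


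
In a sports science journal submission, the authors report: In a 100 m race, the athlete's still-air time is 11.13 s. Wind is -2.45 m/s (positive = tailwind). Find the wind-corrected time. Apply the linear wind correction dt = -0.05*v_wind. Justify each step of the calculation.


dt = -0.05 * v_wind = -0.05 * -2.45 = 0.1225 s
t_corrected = t_still + dt = 11.13 + (0.1225)
t_corrected = 11.2525 s

11.2525 s


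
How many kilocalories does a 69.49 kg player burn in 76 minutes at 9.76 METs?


kcal = MET * mass * time_hr
Convert time: 76 min = 1.2667 hr
kcal = 9.76 * 69.49 * 1.2667
kcal = 859.0817 kcal

859.0817 kcal


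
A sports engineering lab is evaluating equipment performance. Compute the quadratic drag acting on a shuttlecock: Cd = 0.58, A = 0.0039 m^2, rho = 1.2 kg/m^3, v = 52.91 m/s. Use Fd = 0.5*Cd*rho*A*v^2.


Fd = 0.5 * Cd * rho * A * v^2
Fd = 0.5 * 0.58 * 1.2 * 0.0039 * 52.91^2
v^2 = 2799.4681
Fd = 0.5 * 0.58 * 1.2 * 0.0039 * 2799.4681 = 3.7994 N

3.7994 N


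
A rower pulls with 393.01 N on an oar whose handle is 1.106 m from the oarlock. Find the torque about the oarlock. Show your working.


tau = F * d
tau = 393.01 * 1.106
tau = 434.6691 N*m

434.6691 N*m


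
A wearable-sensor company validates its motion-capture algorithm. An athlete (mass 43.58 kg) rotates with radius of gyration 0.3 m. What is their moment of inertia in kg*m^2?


I = m * k^2
I = 43.58 * 0.3^2
I = 43.58 * 0.09 = 3.9222 kg*m^2

3.9222 kg*m^2


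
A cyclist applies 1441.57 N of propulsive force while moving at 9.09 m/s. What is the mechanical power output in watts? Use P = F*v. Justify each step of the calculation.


P = F * v
P = 1441.57 * 9.09
P = 13103.8713 W

13103.8713 W


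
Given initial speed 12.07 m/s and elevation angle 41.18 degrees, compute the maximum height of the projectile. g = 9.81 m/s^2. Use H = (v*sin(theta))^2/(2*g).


H = (v*sin(theta))^2 / (2*g)
vy = v*sin(theta) = 12.07 * sin(41.18 deg) = 7.9472 m/s
H = vy^2 / (2*g) = 63.1582 / (2*9.81)
H = 63.1582 / 19.62 = 3.2191 m

3.2191 m


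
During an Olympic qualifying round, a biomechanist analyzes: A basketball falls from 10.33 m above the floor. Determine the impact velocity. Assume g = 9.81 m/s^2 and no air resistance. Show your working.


v = sqrt(2 * g * h)
v = sqrt(2 * 9.81 * 10.33)
v = sqrt(202.6746) = 14.2364 m/s

14.2364 m/s


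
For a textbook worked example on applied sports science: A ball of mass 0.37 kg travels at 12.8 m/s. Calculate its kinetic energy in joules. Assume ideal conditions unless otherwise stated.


KE = 0.5 * m * v^2
KE = 0.5 * 0.37 * 12.8^2
KE = 0.5 * 0.37 * 163.84 = 30.3104 J

30.3104 J


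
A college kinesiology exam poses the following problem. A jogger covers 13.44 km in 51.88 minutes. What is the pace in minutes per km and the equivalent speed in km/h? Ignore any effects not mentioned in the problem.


Pace = time / distance = 51.88 min / 13.44 km = 3.8601 min/km
Speed = distance / time_in_hours = 13.44 / 0.8647 hr
Speed = 15.5436 km/h

3.8601 min/km, 15.5436 km/h


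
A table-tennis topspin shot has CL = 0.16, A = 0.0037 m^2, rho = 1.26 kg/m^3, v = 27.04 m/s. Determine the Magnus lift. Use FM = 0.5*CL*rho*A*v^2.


FM = 0.5 * CL * rho * A * v^2
FM = 0.5 * 0.16 * 1.26 * 0.0037 * 27.04^2
v^2 = 731.1616
FM = 0.5 * 0.16 * 1.26 * 0.0037 * 731.1616 = 0.2727 N

0.2727 N


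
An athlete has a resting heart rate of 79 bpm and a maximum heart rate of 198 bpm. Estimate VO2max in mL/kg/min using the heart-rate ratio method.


VO2max = 15.3 * HRmax / HRrest
VO2max = 15.3 * 198 / 79
VO2max = 3029.4 / 79 = 38.3468 mL/kg/min

38.3468 mL/kg/min


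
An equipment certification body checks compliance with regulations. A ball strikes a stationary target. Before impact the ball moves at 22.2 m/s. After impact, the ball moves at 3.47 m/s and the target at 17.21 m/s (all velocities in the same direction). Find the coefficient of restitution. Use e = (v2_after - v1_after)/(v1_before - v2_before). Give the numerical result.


e = (v2_after - v1_after) / (v1_before - v2_before)
Numerator = 17.21 - 3.47 = 13.74
Denominator = 22.2 - 0 = 22.2
e = 13.74 / 22.2 = 0.6189

0.6189


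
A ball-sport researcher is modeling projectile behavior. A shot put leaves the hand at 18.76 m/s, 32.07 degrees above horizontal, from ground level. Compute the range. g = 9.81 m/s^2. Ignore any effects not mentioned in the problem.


R = v^2 * sin(2*theta) / g
Convert angle to radians: theta = 32.07 deg = 0.5597 rad
sin(2*theta) = sin(1.1195) = 0.8999
R = 18.76^2 * 0.8999 / 9.81
R = 351.9376 * 0.8999 / 9.81 = 32.2829 m

32.2829 m


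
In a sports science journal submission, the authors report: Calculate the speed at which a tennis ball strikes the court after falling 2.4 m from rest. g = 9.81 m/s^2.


v = sqrt(2 * g * h)
v = sqrt(2 * 9.81 * 2.4)
v = sqrt(47.088) = 6.8621 m/s

6.8621 m/s


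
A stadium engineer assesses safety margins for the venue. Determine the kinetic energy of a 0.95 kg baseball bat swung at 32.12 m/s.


KE = 0.5 * m * v^2
KE = 0.5 * 0.95 * 32.12^2
KE = 0.5 * 0.95 * 1031.6944 = 490.0548 J

490.0548 J


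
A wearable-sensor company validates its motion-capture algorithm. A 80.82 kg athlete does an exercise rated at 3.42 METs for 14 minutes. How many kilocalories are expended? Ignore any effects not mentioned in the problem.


kcal = MET * mass * time_hr
Convert time: 14 min = 0.2333 hr
kcal = 3.42 * 80.82 * 0.2333
kcal = 64.4944 kcal

64.4944 kcal


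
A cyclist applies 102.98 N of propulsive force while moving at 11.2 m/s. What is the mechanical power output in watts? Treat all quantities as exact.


P = F * v
P = 102.98 * 11.2
P = 1153.376 W

1153.376 W


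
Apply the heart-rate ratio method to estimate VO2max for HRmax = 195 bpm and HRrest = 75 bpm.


VO2max = 15.3 * HRmax / HRrest
VO2max = 15.3 * 195 / 75
VO2max = 2983.5 / 75 = 39.78 mL/kg/min

39.78 mL/kg/min


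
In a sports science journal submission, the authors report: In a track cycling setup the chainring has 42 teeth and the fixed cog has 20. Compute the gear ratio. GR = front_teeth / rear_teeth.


GR = front_teeth / rear_teeth
GR = 42 / 20
GR = 2.1

2.1


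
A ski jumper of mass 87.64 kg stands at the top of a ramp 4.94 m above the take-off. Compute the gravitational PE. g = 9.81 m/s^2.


PE = m * g * h
PE = 87.64 * 9.81 * 4.94
PE = 859.7484 * 4.94 = 4247.1571 J

4247.1571 J


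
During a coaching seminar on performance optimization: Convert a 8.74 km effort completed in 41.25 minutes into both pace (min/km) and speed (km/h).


Pace = time / distance = 41.25 min / 8.74 km = 4.7197 min/km
Speed = distance / time_in_hours = 8.74 / 0.6875 hr
Speed = 12.7127 km/h

4.7197 min/km, 12.7127 km/h


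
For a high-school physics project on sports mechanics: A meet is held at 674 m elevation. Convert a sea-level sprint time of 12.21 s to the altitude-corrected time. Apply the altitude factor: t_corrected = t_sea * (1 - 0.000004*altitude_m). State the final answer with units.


Correction factor = 1 - 0.000004 * 674 = 0.997304
t_corrected = t_sea * factor = 12.21 * 0.997304
t_corrected = 12.1771 s

12.1771 s


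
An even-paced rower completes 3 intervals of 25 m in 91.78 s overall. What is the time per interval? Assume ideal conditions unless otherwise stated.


Split time = total_time / n_laps = 91.78 / 3
Split time = 30.5933 s per lap

30.5933 s


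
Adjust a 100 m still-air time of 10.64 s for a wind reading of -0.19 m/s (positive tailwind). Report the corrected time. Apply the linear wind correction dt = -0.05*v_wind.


dt = -0.05 * v_wind = -0.05 * -0.19 = 0.0095 s
t_corrected = t_still + dt = 10.64 + (0.0095)
t_corrected = 10.6495 s

10.6495 s


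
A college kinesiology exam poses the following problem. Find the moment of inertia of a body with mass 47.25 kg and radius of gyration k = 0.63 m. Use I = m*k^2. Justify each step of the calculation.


I = m * k^2
I = 47.25 * 0.63^2
I = 47.25 * 0.3969 = 18.7535 kg*m^2

18.7535 kg*m^2


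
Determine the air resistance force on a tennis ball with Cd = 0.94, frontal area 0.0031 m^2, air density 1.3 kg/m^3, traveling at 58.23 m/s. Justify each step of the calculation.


Fd = 0.5 * Cd * rho * A * v^2
Fd = 0.5 * 0.94 * 1.3 * 0.0031 * 58.23^2
v^2 = 3390.7329
Fd = 0.5 * 0.94 * 1.3 * 0.0031 * 3390.7329 = 6.4224 N

6.4224 N


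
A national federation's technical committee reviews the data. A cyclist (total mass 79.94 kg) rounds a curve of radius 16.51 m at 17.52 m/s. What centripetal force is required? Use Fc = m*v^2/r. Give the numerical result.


Fc = m * v^2 / r
v^2 = 17.52^2 = 306.9504
Fc = 79.94 * 306.9504 / 16.51
Fc = 24537.615 / 16.51 = 1486.2274 N

1486.2274 N


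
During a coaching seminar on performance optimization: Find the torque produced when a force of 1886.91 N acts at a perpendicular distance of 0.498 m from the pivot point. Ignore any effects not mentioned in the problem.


tau = F * d
tau = 1886.91 * 0.498
tau = 939.6812 N*m

939.6812 N*m


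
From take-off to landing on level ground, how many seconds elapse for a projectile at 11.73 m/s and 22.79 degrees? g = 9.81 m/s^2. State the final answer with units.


T = 2*v*sin(theta)/g
sin(theta) = sin(22.79 deg) = 0.3874
T = 2*11.73*0.3874 / 9.81
T = 9.0873 / 9.81 = 0.9263 s

0.9263 s


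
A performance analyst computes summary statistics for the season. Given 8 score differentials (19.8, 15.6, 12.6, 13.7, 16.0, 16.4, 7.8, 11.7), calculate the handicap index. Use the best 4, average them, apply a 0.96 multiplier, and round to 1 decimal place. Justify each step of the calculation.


All differentials: 19.8, 15.6, 12.6, 13.7, 16.0, 16.4, 7.8, 11.7
Sorted: 7.8, 11.7, 12.6, 13.7, 15.6, 16.0, 16.4, 19.8
Best 4: 7.8, 11.7, 12.6, 13.7
Average of best = 45.8 / 4 = 11.45
Raw index = 11.45 * 0.96 = 10.992
Handicap index = round(10.992, 1) = 11.0

11.0


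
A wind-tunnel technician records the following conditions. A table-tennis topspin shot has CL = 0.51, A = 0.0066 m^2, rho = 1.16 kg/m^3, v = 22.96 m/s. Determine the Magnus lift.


FM = 0.5 * CL * rho * A * v^2
FM = 0.5 * 0.51 * 1.16 * 0.0066 * 22.96^2
v^2 = 527.1616
FM = 0.5 * 0.51 * 1.16 * 0.0066 * 527.1616 = 1.0292 N

1.0292 N


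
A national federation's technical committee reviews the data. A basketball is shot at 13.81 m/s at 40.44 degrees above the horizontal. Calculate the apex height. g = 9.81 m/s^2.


H = (v*sin(theta))^2 / (2*g)
vy = v*sin(theta) = 13.81 * sin(40.44 deg) = 8.9579 m/s
H = vy^2 / (2*g) = 80.2435 / (2*9.81)
H = 80.2435 / 19.62 = 4.0899 m

4.0899 m


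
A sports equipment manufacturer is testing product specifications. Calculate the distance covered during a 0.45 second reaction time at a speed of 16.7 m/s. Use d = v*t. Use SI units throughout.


d = v * t
d = 16.7 * 0.45
d = 7.515 m

7.515 m


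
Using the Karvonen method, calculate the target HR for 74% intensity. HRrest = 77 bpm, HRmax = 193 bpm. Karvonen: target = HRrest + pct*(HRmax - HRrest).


Target = HRrest + pct*(HRmax - HRrest)
Heart rate reserve = HRmax - HRrest = 193 - 77 = 116 bpm
Fraction = 74% = 0.74
Target = 77 + 0.74 * 116
Target = 77 + 85.84 = 162.84 bpm

162.84 bpm


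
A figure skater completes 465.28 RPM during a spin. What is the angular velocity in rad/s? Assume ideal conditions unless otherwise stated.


omega = RPM * 2 * pi / 60
omega = 465.28 * 2 * 3.14159 / 60
omega = 2923.4405 / 60 = 48.724 rad/s

48.724 rad/s


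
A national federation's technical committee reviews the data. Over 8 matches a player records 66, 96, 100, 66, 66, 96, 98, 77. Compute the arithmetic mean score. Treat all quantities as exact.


Average = sum / n
Sum = 665
Average = 665 / 8 = 83.125

83.125


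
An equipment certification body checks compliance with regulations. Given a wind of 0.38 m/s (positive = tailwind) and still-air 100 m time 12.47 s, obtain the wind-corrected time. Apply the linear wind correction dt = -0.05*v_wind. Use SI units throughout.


dt = -0.05 * v_wind = -0.05 * 0.38 = -0.019 s
t_corrected = t_still + dt = 12.47 + (-0.019)
t_corrected = 12.451 s

12.451 s


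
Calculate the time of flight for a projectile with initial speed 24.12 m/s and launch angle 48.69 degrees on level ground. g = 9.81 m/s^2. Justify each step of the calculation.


T = 2*v*sin(theta)/g
sin(theta) = sin(48.69 deg) = 0.7511
T = 2*24.12*0.7511 / 9.81
T = 36.2354 / 9.81 = 3.6937 s

3.6937 s


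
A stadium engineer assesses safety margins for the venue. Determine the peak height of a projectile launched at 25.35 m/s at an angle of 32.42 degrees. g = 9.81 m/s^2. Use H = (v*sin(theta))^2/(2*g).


H = (v*sin(theta))^2 / (2*g)
vy = v*sin(theta) = 25.35 * sin(32.42 deg) = 13.5907 m/s
H = vy^2 / (2*g) = 184.7066 / (2*9.81)
H = 184.7066 / 19.62 = 9.4142 m

9.4142 m


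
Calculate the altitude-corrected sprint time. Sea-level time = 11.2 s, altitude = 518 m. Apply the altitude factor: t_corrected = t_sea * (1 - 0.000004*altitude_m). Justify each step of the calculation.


Correction factor = 1 - 0.000004 * 518 = 0.997928
t_corrected = t_sea * factor = 11.2 * 0.997928
t_corrected = 11.1768 s

11.1768 s


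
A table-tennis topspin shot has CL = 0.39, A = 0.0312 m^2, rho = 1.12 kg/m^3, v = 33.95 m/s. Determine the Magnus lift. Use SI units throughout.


FM = 0.5 * CL * rho * A * v^2
FM = 0.5 * 0.39 * 1.12 * 0.0312 * 33.95^2
v^2 = 1152.6025
FM = 0.5 * 0.39 * 1.12 * 0.0312 * 1152.6025 = 7.8539 N

7.8539 N


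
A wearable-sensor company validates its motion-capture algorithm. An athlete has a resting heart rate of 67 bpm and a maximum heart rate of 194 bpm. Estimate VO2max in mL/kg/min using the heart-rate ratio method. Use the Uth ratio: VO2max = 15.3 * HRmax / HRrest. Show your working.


VO2max = 15.3 * HRmax / HRrest
VO2max = 15.3 * 194 / 67
VO2max = 2968.2 / 67 = 44.3015 mL/kg/min

44.3015 mL/kg/min


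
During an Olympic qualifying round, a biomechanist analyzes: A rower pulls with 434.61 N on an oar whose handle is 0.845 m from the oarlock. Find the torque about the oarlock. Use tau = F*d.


tau = F * d
tau = 434.61 * 0.845
tau = 367.2455 N*m

367.2455 N*m


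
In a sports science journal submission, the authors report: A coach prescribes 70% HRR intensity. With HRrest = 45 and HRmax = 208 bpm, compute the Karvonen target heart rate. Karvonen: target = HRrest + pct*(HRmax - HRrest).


Target = HRrest + pct*(HRmax - HRrest)
Heart rate reserve = HRmax - HRrest = 208 - 45 = 163 bpm
Fraction = 70% = 0.7
Target = 45 + 0.7 * 163
Target = 45 + 114.1 = 159.1 bpm

159.1 bpm


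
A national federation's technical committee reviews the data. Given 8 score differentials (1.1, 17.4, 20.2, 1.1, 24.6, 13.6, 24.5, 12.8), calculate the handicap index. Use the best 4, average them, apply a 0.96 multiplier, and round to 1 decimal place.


All differentials: 1.1, 17.4, 20.2, 1.1, 24.6, 13.6, 24.5, 12.8
Sorted: 1.1, 1.1, 12.8, 13.6, 17.4, 20.2, 24.5, 24.6
Best 4: 1.1, 1.1, 12.8, 13.6
Average of best = 28.6 / 4 = 7.15
Raw index = 7.15 * 0.96 = 6.864
Handicap index = round(6.864, 1) = 6.9

6.9


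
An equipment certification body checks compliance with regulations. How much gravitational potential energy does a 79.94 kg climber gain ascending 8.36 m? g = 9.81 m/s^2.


PE = m * g * h
PE = 79.94 * 9.81 * 8.36
PE = 784.2114 * 8.36 = 6556.0073 J

6556.0073 J


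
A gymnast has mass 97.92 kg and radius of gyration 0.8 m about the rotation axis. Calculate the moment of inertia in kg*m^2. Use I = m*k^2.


I = m * k^2
I = 97.92 * 0.8^2
I = 97.92 * 0.64 = 62.6688 kg*m^2

62.6688 kg*m^2


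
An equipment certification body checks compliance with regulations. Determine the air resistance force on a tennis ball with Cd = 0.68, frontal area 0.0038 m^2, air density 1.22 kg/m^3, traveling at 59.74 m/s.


Fd = 0.5 * Cd * rho * A * v^2
Fd = 0.5 * 0.68 * 1.22 * 0.0038 * 59.74^2
v^2 = 3568.8676
Fd = 0.5 * 0.68 * 1.22 * 0.0038 * 3568.8676 = 5.6254 N

5.6254 N


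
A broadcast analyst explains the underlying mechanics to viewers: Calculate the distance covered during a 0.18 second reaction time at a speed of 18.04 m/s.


d = v * t
d = 18.04 * 0.18
d = 3.2472 m

3.2472 m


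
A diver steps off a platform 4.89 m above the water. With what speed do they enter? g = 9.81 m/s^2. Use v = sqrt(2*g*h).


v = sqrt(2 * g * h)
v = sqrt(2 * 9.81 * 4.89)
v = sqrt(95.9418) = 9.795 m/s

9.795 m/s


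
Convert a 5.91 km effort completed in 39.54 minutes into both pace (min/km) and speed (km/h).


Pace = time / distance = 39.54 min / 5.91 km = 6.6904 min/km
Speed = distance / time_in_hours = 5.91 / 0.659 hr
Speed = 8.9681 km/h

6.6904 min/km, 8.9681 km/h


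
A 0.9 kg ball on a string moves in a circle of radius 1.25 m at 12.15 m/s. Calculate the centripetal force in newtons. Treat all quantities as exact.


Fc = m * v^2 / r
v^2 = 12.15^2 = 147.6225
Fc = 0.9 * 147.6225 / 1.25
Fc = 132.8603 / 1.25 = 106.2882 N

106.2882 N


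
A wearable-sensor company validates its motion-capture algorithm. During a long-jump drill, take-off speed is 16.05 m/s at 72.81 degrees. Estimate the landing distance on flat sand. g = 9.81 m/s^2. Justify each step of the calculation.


R = v^2 * sin(2*theta) / g
Convert angle to radians: theta = 72.81 deg = 1.2708 rad
sin(2*theta) = sin(2.5415) = 0.5647
R = 16.05^2 * 0.5647 / 9.81
R = 257.6025 * 0.5647 / 9.81 = 14.828 m

14.828 m


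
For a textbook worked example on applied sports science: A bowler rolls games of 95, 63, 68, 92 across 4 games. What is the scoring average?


Average = sum / n
Sum = 318
Average = 318 / 4 = 79.5

79.5


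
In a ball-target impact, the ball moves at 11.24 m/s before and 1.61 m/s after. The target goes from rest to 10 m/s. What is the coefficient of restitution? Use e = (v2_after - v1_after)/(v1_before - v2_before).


e = (v2_after - v1_after) / (v1_before - v2_before)
Numerator = 10 - 1.61 = 8.39
Denominator = 11.24 - 0 = 11.24
e = 8.39 / 11.24 = 0.7464

0.7464


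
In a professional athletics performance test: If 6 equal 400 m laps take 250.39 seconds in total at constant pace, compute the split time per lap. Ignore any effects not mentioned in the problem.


Split time = total_time / n_laps = 250.39 / 6
Split time = 41.7317 s per lap

41.7317 s


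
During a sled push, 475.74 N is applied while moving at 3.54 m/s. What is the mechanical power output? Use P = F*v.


P = F * v
P = 475.74 * 3.54
P = 1684.1196 W

1684.1196 W


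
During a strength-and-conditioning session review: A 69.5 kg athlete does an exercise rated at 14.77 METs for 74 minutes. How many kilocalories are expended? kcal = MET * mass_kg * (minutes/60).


kcal = MET * mass * time_hr
Convert time: 74 min = 1.2333 hr
kcal = 14.77 * 69.5 * 1.2333
kcal = 1266.0352 kcal

1266.0352 kcal


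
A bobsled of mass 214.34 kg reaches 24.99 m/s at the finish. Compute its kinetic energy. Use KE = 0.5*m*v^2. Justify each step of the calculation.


KE = 0.5 * m * v^2
KE = 0.5 * 214.34 * 24.99^2
KE = 0.5 * 214.34 * 624.5001 = 66927.6757 J

66927.6757 J


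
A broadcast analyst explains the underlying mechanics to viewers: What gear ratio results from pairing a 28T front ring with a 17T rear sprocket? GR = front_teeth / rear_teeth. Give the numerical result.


GR = front_teeth / rear_teeth
GR = 28 / 17
GR = 1.6471

1.6471


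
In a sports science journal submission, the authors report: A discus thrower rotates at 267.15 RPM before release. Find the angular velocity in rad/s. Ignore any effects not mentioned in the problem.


omega = RPM * 2 * pi / 60
omega = 267.15 * 2 * 3.14159 / 60
omega = 1678.553 / 60 = 27.9759 rad/s

27.9759 rad/s


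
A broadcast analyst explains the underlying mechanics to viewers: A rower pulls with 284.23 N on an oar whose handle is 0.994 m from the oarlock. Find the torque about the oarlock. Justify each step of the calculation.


tau = F * d
tau = 284.23 * 0.994
tau = 282.5246 N*m

282.5246 N*m


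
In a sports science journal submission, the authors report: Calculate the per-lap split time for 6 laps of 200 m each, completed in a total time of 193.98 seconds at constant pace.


Split time = total_time / n_laps = 193.98 / 6
Split time = 32.33 s per lap

32.33 s


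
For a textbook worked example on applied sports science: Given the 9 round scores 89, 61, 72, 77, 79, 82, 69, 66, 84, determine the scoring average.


Average = sum / n
Sum = 679
Average = 679 / 9 = 75.4444

75.4444


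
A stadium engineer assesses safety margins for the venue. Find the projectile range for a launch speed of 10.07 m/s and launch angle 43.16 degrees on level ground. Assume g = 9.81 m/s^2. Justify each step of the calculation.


R = v^2 * sin(2*theta) / g
Convert angle to radians: theta = 43.16 deg = 0.7533 rad
sin(2*theta) = sin(1.5066) = 0.9979
R = 10.07^2 * 0.9979 / 9.81
R = 101.4049 * 0.9979 / 9.81 = 10.3156 m

10.3156 m


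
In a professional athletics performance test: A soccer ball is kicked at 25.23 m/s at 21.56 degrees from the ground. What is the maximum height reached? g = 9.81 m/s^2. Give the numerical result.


H = (v*sin(theta))^2 / (2*g)
vy = v*sin(theta) = 25.23 * sin(21.56 deg) = 9.2714 m/s
H = vy^2 / (2*g) = 85.9589 / (2*9.81)
H = 85.9589 / 19.62 = 4.3812 m

4.3812 m


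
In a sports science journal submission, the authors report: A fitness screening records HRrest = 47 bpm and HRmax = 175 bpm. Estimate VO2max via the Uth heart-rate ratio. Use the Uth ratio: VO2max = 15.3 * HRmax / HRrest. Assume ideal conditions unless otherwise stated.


VO2max = 15.3 * HRmax / HRrest
VO2max = 15.3 * 175 / 47
VO2max = 2677.5 / 47 = 56.9681 mL/kg/min

56.9681 mL/kg/min


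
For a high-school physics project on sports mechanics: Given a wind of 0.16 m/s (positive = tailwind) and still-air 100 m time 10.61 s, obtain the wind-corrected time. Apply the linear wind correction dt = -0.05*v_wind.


dt = -0.05 * v_wind = -0.05 * 0.16 = -0.008 s
t_corrected = t_still + dt = 10.61 + (-0.008)
t_corrected = 10.602 s

10.602 s


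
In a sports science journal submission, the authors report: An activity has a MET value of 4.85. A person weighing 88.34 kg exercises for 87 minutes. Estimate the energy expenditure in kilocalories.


kcal = MET * mass * time_hr
Convert time: 87 min = 1.45 hr
kcal = 4.85 * 88.34 * 1.45
kcal = 621.251 kcal

621.251 kcal


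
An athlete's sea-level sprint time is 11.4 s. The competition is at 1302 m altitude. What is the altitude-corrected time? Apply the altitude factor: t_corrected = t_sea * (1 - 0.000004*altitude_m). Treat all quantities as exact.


Correction factor = 1 - 0.000004 * 1302 = 0.994792
t_corrected = t_sea * factor = 11.4 * 0.994792
t_corrected = 11.3406 s

11.3406 s


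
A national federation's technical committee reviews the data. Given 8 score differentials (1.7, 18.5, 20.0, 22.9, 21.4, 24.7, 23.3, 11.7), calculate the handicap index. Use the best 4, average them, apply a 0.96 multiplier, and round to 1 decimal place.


All differentials: 1.7, 18.5, 20.0, 22.9, 21.4, 24.7, 23.3, 11.7
Sorted: 1.7, 11.7, 18.5, 20.0, 21.4, 22.9, 23.3, 24.7
Best 4: 1.7, 11.7, 18.5, 20.0
Average of best = 51.9 / 4 = 12.975
Raw index = 12.975 * 0.96 = 12.456
Handicap index = round(12.456, 1) = 12.5

12.5


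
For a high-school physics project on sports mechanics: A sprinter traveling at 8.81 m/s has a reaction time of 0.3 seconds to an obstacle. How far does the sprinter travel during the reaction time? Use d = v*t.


d = v * t
d = 8.81 * 0.3
d = 2.643 m

2.643 m


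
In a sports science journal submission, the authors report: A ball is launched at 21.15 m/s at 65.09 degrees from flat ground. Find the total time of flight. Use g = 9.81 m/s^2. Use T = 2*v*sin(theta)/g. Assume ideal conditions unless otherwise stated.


T = 2*v*sin(theta)/g
sin(theta) = sin(65.09 deg) = 0.907
T = 2*21.15*0.907 / 9.81
T = 38.3649 / 9.81 = 3.9108 s

3.9108 s
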